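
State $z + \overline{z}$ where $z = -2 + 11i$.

z + conjugate(z) = (a + bi) + (a - bi) = 2a
= 2 * (-2) = -4


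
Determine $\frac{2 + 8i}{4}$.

Divisor is real, so divide each part by 4:
= 1/2 + 2i


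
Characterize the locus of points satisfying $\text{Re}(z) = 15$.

Re(z) = x where z = x + yi; the equation x = 15 is satisfied by all points with that x-coordinate
Locus: Vertical line x = 15


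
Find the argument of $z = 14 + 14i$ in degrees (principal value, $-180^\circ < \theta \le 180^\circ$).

θ = arctan(b/a) = arctan(14/14) (quadrant-adjusted) = 45°


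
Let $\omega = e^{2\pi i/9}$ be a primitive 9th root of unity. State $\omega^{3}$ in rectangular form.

ω^3 = e^(2πi·3/9) = e^(i·2π/3)
= cos(2π/3) + i sin(2π/3)
= -1/2 + (sqrt(3)/2)i


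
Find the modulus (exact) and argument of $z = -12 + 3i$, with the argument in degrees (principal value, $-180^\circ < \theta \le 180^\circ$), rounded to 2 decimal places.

|z| = sqrt((-12)^2 + 3^2) = sqrt(153)
arg(z) = arctan(b/a) = arctan(3/-12) (quadrant-adjusted) = 165.96°


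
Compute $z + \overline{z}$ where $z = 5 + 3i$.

z + conjugate(z) = (a + bi) + (a - bi) = 2a
= 2 * 5 = 10


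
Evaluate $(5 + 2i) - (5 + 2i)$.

(5 - 5) + (2 - 2)i = 0


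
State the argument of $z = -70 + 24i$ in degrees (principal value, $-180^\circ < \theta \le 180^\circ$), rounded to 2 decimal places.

θ = arctan(b/a) = arctan(24/-70) (quadrant-adjusted) = 161.08°


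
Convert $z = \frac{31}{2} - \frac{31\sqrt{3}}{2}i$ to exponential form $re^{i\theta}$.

r = |z| = sqrt((31/2)^2 + (-31*sqrt(3)/2)^2) = sqrt(961/4 + 2883/4) = sqrt(961) = 31
θ = arctan(b/a) = arctan(-26.8468/15.5) (quadrant-adjusted) = -60° = -π/3
z = 31e^(-i*π/3)


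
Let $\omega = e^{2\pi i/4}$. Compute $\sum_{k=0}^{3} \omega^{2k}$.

Let ζ = ω^2 = e^(2πi·2/4). Since 4 ∤ 2, ζ ≠ 1.
Sum = Σ_{k=0}^{3} ζ^k = (ζ^4 - 1)/(ζ - 1) = (ω^{2·4} - 1)/(ζ - 1) = (1 - 1)/(ζ - 1) = 0


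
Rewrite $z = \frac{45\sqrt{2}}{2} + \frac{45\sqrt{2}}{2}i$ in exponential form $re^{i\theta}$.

r = |z| = sqrt((45*sqrt(2)/2)^2 + (45*sqrt(2)/2)^2) = sqrt(2025/2 + 2025/2) = sqrt(2025) = 45
θ = arctan(b/a) = arctan(31.8198/31.8198) (quadrant-adjusted) = 45° = π/4
z = 45e^(i*π/4)


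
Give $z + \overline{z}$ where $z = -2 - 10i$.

z + conjugate(z) = (a + bi) + (a - bi) = 2a
= 2 * (-2) = -4


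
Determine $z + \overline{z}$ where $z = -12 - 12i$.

z + conjugate(z) = (a + bi) + (a - bi) = 2a
= 2 * (-12) = -24


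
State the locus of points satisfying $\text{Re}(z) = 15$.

Re(z) = x where z = x + yi; the equation x = 15 is satisfied by all points with that x-coordinate
Locus: Vertical line x = 15


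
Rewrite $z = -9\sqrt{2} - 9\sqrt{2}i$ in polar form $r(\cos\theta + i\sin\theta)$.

r = |z| = sqrt(a^2 + b^2) = sqrt((-9*sqrt(2))^2 + (-9*sqrt(2))^2) = sqrt(162 + 162) = sqrt(324) = 18
θ = arctan(b/a) = arctan(-12.7279/-12.7279) (quadrant-adjusted) = 225°
z = 18(cos 225° + i sin 225°)


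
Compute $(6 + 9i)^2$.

(a + bi)^2 = a^2 - b^2 + 2abi
= 6^2 - 9^2 + 2*6*9i
= -45 + 108i


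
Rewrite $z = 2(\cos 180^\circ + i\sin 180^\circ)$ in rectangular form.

a = r cos θ = 2 * -1 = -2
b = r sin θ = 2 * 0 = 0
z = -2


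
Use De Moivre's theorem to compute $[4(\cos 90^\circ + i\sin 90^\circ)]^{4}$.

By De Moivre: z^n = r^n(cos(nθ) + i sin(nθ))
= 4^4(cos(4*90°) + i sin(4*90°))
= 256(cos 0° + i sin 0°)
= 256


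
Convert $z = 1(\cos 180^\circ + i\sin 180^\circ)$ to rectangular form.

a = r cos θ = 1 * -1 = -1
b = r sin θ = 1 * 0 = 0
z = -1


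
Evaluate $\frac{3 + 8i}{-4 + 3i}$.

Multiply numerator and denominator by conjugate (-4 - 3i):
= (3 + 8i)(-4 - 3i) / ((-4)^2 + 3^2)
= (12 - 41i) / 25
= 12/25 - (41/25)i


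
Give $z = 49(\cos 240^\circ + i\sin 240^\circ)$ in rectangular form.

a = r cos θ = 49 * -1/2 = -49/2
b = r sin θ = 49 * -sqrt(3)/2 = -49*sqrt(3)/2
z = -49/2 - (49*sqrt(3)/2)i


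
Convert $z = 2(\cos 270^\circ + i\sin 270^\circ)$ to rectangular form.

a = r cos θ = 2 * 0 = 0
b = r sin θ = 2 * -1 = -2
z = -2i


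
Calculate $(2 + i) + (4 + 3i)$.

(2 + 4) + (1 + 3)i = 6 + 4i


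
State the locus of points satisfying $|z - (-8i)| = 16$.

|z - z0| = r describes a circle centered at z0 with radius r
Here z0 = -8i and r = 16
Locus: Circle centered at (0, -8) with radius 16


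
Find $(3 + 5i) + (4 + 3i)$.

(3 + 4) + (5 + 3)i = 7 + 8i


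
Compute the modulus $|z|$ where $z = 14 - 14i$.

|z| = sqrt(a^2 + b^2) = sqrt(14^2 + (-14)^2) = sqrt(392) = sqrt(392)


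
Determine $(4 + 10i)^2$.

(a + bi)^2 = a^2 - b^2 + 2abi
= 4^2 - 10^2 + 2*4*10i
= -84 + 80i


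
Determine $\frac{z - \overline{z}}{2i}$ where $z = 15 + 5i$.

z - conjugate(z) = 2bi
(z - conjugate(z))/(2i) = 2bi/(2i) = b = 5


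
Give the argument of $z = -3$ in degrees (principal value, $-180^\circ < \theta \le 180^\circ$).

b = 0 and a < 0, so z lies on the negative real axis: θ = 180°


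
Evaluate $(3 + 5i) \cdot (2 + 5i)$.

(a1*a2 - b1*b2) + (a1*b2 + b1*a2)i
= (6 - 25) + (15 + 10)i
= -19 + 25i


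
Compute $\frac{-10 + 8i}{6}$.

Divisor is real, so divide each part by 6:
= -5/3 + (4/3)i


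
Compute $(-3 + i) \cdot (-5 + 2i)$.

(a1*a2 - b1*b2) + (a1*b2 + b1*a2)i
= (15 - 2) + (-6 + (-5))i
= 13 - 11i


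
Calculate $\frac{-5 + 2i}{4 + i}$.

Multiply numerator and denominator by conjugate (4 - i):
= (-5 + 2i)(4 - i) / (4^2 + 1^2)
= (-18 + 13i) / 17
= -18/17 + (13/17)i


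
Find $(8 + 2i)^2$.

(a + bi)^2 = a^2 - b^2 + 2abi
= 8^2 - 2^2 + 2*8*2i
= 60 + 32i


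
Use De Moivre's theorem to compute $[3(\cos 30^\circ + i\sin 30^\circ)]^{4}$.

By De Moivre: z^n = r^n(cos(nθ) + i sin(nθ))
= 3^4(cos(4*30°) + i sin(4*30°))
= 81(cos 120° + i sin 120°)
= -81/2 + (81*sqrt(3)/2)i


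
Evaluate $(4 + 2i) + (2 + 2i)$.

(4 + 2) + (2 + 2)i = 6 + 4i


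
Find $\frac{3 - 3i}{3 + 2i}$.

Multiply numerator and denominator by conjugate (3 - 2i):
= (3 - 3i)(3 - 2i) / (3^2 + 2^2)
= (3 - 15i) / 13
= 3/13 - (15/13)i


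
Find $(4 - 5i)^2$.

(a + bi)^2 = a^2 - b^2 + 2abi
= 4^2 - (-5)^2 + 2*4*(-5)i
= -9 - 40i


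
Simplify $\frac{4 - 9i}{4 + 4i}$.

Multiply numerator and denominator by conjugate (4 - 4i):
= (4 - 9i)(4 - 4i) / (4^2 + 4^2)
= (-20 - 52i) / 32
Divide through by 4: (-5 - 13i) / 8
= -5/8 - (13/8)i


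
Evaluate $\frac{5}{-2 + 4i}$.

Multiply numerator and denominator by conjugate (-2 - 4i):
= (5)(-2 - 4i) / ((-2)^2 + 4^2)
= (-10 - 20i) / 20
Divide through by 10: (-1 - 2i) / 2
= -1/2 - i


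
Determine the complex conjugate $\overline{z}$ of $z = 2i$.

If z = a + bi, then conjugate(z) = a - bi
conjugate(2i) = -2i


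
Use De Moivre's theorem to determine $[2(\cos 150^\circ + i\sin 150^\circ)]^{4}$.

By De Moivre: z^n = r^n(cos(nθ) + i sin(nθ))
= 2^4(cos(4*150°) + i sin(4*150°))
= 16(cos 240° + i sin 240°)
= -8 - 8*sqrt(3)i


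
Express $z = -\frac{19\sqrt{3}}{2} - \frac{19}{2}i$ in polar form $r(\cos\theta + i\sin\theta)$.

r = |z| = sqrt(a^2 + b^2) = sqrt((-19*sqrt(3)/2)^2 + (-19/2)^2) = sqrt(1083/4 + 361/4) = sqrt(361) = 19
θ = arctan(b/a) = arctan(-9.5/-16.4545) (quadrant-adjusted) = 210°
z = 19(cos 210° + i sin 210°)


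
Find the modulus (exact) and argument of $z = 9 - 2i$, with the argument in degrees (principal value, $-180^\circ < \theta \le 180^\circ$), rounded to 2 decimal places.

|z| = sqrt(9^2 + (-2)^2) = sqrt(85)
arg(z) = arctan(b/a) = arctan(-2/9) (quadrant-adjusted) = -12.53°


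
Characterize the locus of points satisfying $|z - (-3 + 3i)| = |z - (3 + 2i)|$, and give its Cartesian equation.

|z - z1| = |z - z2| means z is equidistant from z1 and z2,
i.e. the perpendicular bisector of the segment from (-3, 3) to (3, 2) (midpoint (0, 5/2)).
With z = x + yi, square both sides:
(x - (-3))^2 + (y - 3)^2 = (x - 3)^2 + (y - 2)^2
The x^2 and y^2 terms cancel: 12x + (-2)y = 13 - 18 = -5
Simplify: 12x - 2y = -5
Locus: Perpendicular bisector of the segment from (-3, 3) to (3, 2): the line 12x - 2y = -5


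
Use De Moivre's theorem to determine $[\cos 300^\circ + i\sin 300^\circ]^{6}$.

By De Moivre: z^n = r^n(cos(nθ) + i sin(nθ))
= 1^6(cos(6*300°) + i sin(6*300°))
= 1(cos 0° + i sin 0°)
= 1


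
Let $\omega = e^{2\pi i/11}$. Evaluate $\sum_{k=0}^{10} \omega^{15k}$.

Let ζ = ω^15 = e^(2πi·15/11). Since 11 ∤ 15, ζ ≠ 1.
Sum = Σ_{k=0}^{10} ζ^k = (ζ^11 - 1)/(ζ - 1) = (ω^{15·11} - 1)/(ζ - 1) = (1 - 1)/(ζ - 1) = 0


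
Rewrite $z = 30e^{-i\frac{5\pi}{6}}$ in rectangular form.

a = r cos θ = 30 * -sqrt(3)/2 = -15*sqrt(3)
b = r sin θ = 30 * -1/2 = -15
z = -15*sqrt(3) - 15i


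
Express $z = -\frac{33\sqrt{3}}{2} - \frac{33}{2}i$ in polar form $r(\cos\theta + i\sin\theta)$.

r = |z| = sqrt(a^2 + b^2) = sqrt((-33*sqrt(3)/2)^2 + (-33/2)^2) = sqrt(3267/4 + 1089/4) = sqrt(1089) = 33
θ = arctan(b/a) = arctan(-16.5/-28.5788) (quadrant-adjusted) = 210°
z = 33(cos 210° + i sin 210°)


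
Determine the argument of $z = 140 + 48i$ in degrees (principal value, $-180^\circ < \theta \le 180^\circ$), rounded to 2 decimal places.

θ = arctan(b/a) = arctan(48/140) (quadrant-adjusted) = 18.92°


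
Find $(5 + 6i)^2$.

(a + bi)^2 = a^2 - b^2 + 2abi
= 5^2 - 6^2 + 2*5*6i
= -11 + 60i


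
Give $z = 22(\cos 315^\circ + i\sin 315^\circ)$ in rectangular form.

a = r cos θ = 22 * sqrt(2)/2 = 11*sqrt(2)
b = r sin θ = 22 * -sqrt(2)/2 = -11*sqrt(2)
z = 11*sqrt(2) - 11*sqrt(2)i


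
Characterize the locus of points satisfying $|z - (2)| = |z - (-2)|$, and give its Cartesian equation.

|z - z1| = |z - z2| means z is equidistant from z1 and z2,
i.e. the perpendicular bisector of the segment from (2, 0) to (-2, 0) (midpoint (0, 0)).
With z = x + yi, square both sides:
(x - 2)^2 + (y - 0)^2 = (x - (-2))^2 + (y - 0)^2
The x^2 and y^2 terms cancel: -8x + 0y = 4 - 4 = 0
Simplify: x = 0
Locus: Perpendicular bisector of the segment from (2, 0) to (-2, 0): the line x = 0


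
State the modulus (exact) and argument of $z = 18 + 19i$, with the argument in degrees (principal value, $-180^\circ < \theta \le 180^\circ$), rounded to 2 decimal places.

|z| = sqrt(18^2 + 19^2) = sqrt(685)
arg(z) = arctan(b/a) = arctan(19/18) (quadrant-adjusted) = 46.55°


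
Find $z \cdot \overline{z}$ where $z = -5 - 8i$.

z * conjugate(z) = |z|^2 = a^2 + b^2
= (-5)^2 + (-8)^2 = 89


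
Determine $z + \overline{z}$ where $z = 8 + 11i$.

z + conjugate(z) = (a + bi) + (a - bi) = 2a
= 2 * 8 = 16


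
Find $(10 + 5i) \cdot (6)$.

(a1*a2 - b1*b2) + (a1*b2 + b1*a2)i
= (60 - 0) + (0 + 30)i
= 60 + 30i


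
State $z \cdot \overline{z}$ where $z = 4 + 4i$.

z * conjugate(z) = |z|^2 = a^2 + b^2
= 4^2 + 4^2 = 32


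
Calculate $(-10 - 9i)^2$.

(a + bi)^2 = a^2 - b^2 + 2abi
= (-10)^2 - (-9)^2 + 2*(-10)*(-9)i
= 19 + 180i


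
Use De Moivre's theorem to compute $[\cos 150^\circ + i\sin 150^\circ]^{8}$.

By De Moivre: z^n = r^n(cos(nθ) + i sin(nθ))
= 1^8(cos(8*150°) + i sin(8*150°))
= 1(cos 120° + i sin 120°)
= -1/2 + (sqrt(3)/2)i


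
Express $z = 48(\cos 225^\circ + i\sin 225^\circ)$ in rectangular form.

a = r cos θ = 48 * -sqrt(2)/2 = -24*sqrt(2)
b = r sin θ = 48 * -sqrt(2)/2 = -24*sqrt(2)
z = -24*sqrt(2) - 24*sqrt(2)i


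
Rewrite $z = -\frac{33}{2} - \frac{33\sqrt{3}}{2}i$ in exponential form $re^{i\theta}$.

r = |z| = sqrt((-33/2)^2 + (-33*sqrt(3)/2)^2) = sqrt(1089/4 + 3267/4) = sqrt(1089) = 33
θ = arctan(b/a) = arctan(-28.5788/-16.5) (quadrant-adjusted) = 240° = 4π/3
z = 33e^(i*4π/3)


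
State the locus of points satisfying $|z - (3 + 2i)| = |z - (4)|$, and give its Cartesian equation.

|z - z1| = |z - z2| means z is equidistant from z1 and z2,
i.e. the perpendicular bisector of the segment from (3, 2) to (4, 0) (midpoint (7/2, 1)).
With z = x + yi, square both sides:
(x - 3)^2 + (y - 2)^2 = (x - 4)^2 + (y - 0)^2
The x^2 and y^2 terms cancel: 2x + (-4)y = 16 - 13 = 3
Simplify: 2x - 4y = 3
Locus: Perpendicular bisector of the segment from (3, 2) to (4, 0): the line 2x - 4y = 3


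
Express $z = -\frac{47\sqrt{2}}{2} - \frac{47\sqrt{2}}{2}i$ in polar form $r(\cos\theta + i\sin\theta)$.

r = |z| = sqrt(a^2 + b^2) = sqrt((-47*sqrt(2)/2)^2 + (-47*sqrt(2)/2)^2) = sqrt(2209/2 + 2209/2) = sqrt(2209) = 47
θ = arctan(b/a) = arctan(-33.234/-33.234) (quadrant-adjusted) = 225°
z = 47(cos 225° + i sin 225°)


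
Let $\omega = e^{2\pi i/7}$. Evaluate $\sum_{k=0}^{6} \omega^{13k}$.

Let ζ = ω^13 = e^(2πi·13/7). Since 7 ∤ 13, ζ ≠ 1.
Sum = Σ_{k=0}^{6} ζ^k = (ζ^7 - 1)/(ζ - 1) = (ω^{13·7} - 1)/(ζ - 1) = (1 - 1)/(ζ - 1) = 0


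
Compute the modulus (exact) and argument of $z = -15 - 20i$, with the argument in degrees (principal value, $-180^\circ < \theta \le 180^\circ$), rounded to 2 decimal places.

|z| = sqrt((-15)^2 + (-20)^2) = 25
arg(z) = arctan(b/a) = arctan(-20/-15) (quadrant-adjusted) = -126.87°


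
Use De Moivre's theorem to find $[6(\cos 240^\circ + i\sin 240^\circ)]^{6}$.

By De Moivre: z^n = r^n(cos(nθ) + i sin(nθ))
= 6^6(cos(6*240°) + i sin(6*240°))
= 46656(cos 0° + i sin 0°)
= 46656


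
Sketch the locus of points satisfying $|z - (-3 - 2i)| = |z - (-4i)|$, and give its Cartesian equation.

|z - z1| = |z - z2| means z is equidistant from z1 and z2,
i.e. the perpendicular bisector of the segment from (-3, -2) to (0, -4) (midpoint (-3/2, -3)).
With z = x + yi, square both sides:
(x - (-3))^2 + (y - (-2))^2 = (x - 0)^2 + (y - (-4))^2
The x^2 and y^2 terms cancel: 6x + (-4)y = 16 - 13 = 3
Simplify: 6x - 4y = 3
Locus: Perpendicular bisector of the segment from (-3, -2) to (0, -4): the line 6x - 4y = 3


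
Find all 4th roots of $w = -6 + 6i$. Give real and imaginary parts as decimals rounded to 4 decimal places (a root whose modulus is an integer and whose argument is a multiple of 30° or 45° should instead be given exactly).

|w| = sqrt(72) ≈ 8.485281, arg(w) = 135°
Root modulus = sqrt(72)^(1/4) ≈ 1.706737
Root arguments: θ_k = (135° + 360°k)/4 for k = 0, 1, ..., 3
Compute each root as (root modulus)(cos θ_k + i sin θ_k) using full-precision intermediates, then round to 4 decimal places.
Roots: 1.4191 + 0.9482i, -0.9482 + 1.4191i, -1.4191 - 0.9482i, 0.9482 - 1.4191i


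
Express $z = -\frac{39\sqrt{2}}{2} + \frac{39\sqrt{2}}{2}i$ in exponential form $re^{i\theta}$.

r = |z| = sqrt((-39*sqrt(2)/2)^2 + (39*sqrt(2)/2)^2) = sqrt(1521/2 + 1521/2) = sqrt(1521) = 39
θ = arctan(b/a) = arctan(27.5772/-27.5772) (quadrant-adjusted) = 135° = 3π/4
z = 39e^(i*3π/4)


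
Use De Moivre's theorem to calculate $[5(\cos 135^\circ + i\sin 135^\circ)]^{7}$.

By De Moivre: z^n = r^n(cos(nθ) + i sin(nθ))
= 5^7(cos(7*135°) + i sin(7*135°))
= 78125(cos 225° + i sin 225°)
= -78125*sqrt(2)/2 - (78125*sqrt(2)/2)i


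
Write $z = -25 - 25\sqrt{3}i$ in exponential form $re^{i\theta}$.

r = |z| = sqrt((-25)^2 + (-25*sqrt(3))^2) = sqrt(625 + 1875) = sqrt(2500) = 50
θ = arctan(b/a) = arctan(-43.3013/-25) (quadrant-adjusted) = 240° = 4π/3
z = 50e^(i*4π/3)


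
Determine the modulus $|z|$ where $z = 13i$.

|z| = sqrt(a^2 + b^2) = sqrt(0^2 + 13^2) = sqrt(169) = 13


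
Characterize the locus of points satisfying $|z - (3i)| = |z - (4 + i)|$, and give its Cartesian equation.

|z - z1| = |z - z2| means z is equidistant from z1 and z2,
i.e. the perpendicular bisector of the segment from (0, 3) to (4, 1) (midpoint (2, 2)).
With z = x + yi, square both sides:
(x - 0)^2 + (y - 3)^2 = (x - 4)^2 + (y - 1)^2
The x^2 and y^2 terms cancel: 8x + (-4)y = 17 - 9 = 8
Simplify: 2x - y = 2
Locus: Perpendicular bisector of the segment from (0, 3) to (4, 1): the line 2x - y = 2


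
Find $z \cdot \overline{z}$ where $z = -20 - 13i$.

z * conjugate(z) = |z|^2 = a^2 + b^2
= (-20)^2 + (-13)^2 = 569


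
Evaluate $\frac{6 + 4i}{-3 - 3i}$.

Multiply numerator and denominator by conjugate (-3 + 3i):
= (6 + 4i)(-3 + 3i) / ((-3)^2 + (-3)^2)
= (-30 + 6i) / 18
Divide through by 6: (-5 + i) / 3
= -5/3 + (1/3)i


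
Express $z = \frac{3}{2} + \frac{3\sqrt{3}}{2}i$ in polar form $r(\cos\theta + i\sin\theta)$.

r = |z| = sqrt(a^2 + b^2) = sqrt((3/2)^2 + (3*sqrt(3)/2)^2) = sqrt(9/4 + 27/4) = sqrt(9) = 3
θ = arctan(b/a) = arctan(2.5981/1.5) (quadrant-adjusted) = 60°
z = 3(cos 60° + i sin 60°)


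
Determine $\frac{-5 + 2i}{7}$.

Divisor is real, so divide each part by 7:
= -5/7 + (2/7)i


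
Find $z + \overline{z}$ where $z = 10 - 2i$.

z + conjugate(z) = (a + bi) + (a - bi) = 2a
= 2 * 10 = 20


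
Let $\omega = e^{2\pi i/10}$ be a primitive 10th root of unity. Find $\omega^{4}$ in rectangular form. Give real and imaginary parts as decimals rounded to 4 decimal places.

ω^4 = e^(2πi·4/10) = e^(i·4π/5)
= cos(4π/5) + i sin(4π/5)
= -0.8090 + 0.5878i


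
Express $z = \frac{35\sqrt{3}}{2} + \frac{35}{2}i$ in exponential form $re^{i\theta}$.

r = |z| = sqrt((35*sqrt(3)/2)^2 + (35/2)^2) = sqrt(3675/4 + 1225/4) = sqrt(1225) = 35
θ = arctan(b/a) = arctan(17.5/30.3109) (quadrant-adjusted) = 30° = π/6
z = 35e^(i*π/6)


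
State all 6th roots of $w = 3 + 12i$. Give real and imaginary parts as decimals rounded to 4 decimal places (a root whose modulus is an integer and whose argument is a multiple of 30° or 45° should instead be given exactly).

|w| = sqrt(153) ≈ 12.369317, arg(w) ≈ 75.963757°
Root modulus = sqrt(153)^(1/6) ≈ 1.520749
Root arguments: θ_k = (arg(w) + 360°k)/6 for k = 0, 1, ..., 5
Compute each root as (root modulus)(cos θ_k + i sin θ_k) using full-precision intermediates, then round to 4 decimal places.
Roots: 1.4838 + 0.3333i, 0.4532 + 1.4516i, -1.0305 + 1.1183i, -1.4838 - 0.3333i, -0.4532 - 1.4516i, 1.0305 - 1.1183i


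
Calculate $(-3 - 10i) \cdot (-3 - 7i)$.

(a1*a2 - b1*b2) + (a1*b2 + b1*a2)i
= (9 - 70) + (21 + 30)i
= -61 + 51i


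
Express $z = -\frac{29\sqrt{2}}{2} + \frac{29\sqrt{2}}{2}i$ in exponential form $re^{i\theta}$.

r = |z| = sqrt((-29*sqrt(2)/2)^2 + (29*sqrt(2)/2)^2) = sqrt(841/2 + 841/2) = sqrt(841) = 29
θ = arctan(b/a) = arctan(20.5061/-20.5061) (quadrant-adjusted) = 135° = 3π/4
z = 29e^(i*3π/4)


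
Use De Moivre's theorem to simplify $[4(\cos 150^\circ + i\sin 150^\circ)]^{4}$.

By De Moivre: z^n = r^n(cos(nθ) + i sin(nθ))
= 4^4(cos(4*150°) + i sin(4*150°))
= 256(cos 240° + i sin 240°)
= -128 - 128*sqrt(3)i


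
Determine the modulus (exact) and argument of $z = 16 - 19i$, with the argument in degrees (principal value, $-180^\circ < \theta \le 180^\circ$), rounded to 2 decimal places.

|z| = sqrt(16^2 + (-19)^2) = sqrt(617)
arg(z) = arctan(b/a) = arctan(-19/16) (quadrant-adjusted) = -49.90°


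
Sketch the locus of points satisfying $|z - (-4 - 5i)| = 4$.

|z - z0| = r describes a circle centered at z0 with radius r
Here z0 = -4 - 5i and r = 4
Locus: Circle centered at (-4, -5) with radius 4


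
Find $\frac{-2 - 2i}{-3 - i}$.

Multiply numerator and denominator by conjugate (-3 + i):
= (-2 - 2i)(-3 + i) / ((-3)^2 + (-1)^2)
= (8 + 4i) / 10
Divide through by 2: (4 + 2i) / 5
= 4/5 + (2/5)i


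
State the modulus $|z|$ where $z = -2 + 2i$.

|z| = sqrt(a^2 + b^2) = sqrt((-2)^2 + 2^2) = sqrt(8) = sqrt(8)


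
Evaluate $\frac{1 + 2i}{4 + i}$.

Multiply numerator and denominator by conjugate (4 - i):
= (1 + 2i)(4 - i) / (4^2 + 1^2)
= (6 + 7i) / 17
= 6/17 + (7/17)i


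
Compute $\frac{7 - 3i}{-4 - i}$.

Multiply numerator and denominator by conjugate (-4 + i):
= (7 - 3i)(-4 + i) / ((-4)^2 + (-1)^2)
= (-25 + 19i) / 17
= -25/17 + (19/17)i


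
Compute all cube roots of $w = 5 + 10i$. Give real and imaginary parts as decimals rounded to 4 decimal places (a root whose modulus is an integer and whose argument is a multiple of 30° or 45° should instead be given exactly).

|w| = sqrt(125) ≈ 11.180340, arg(w) ≈ 63.434949°
Root modulus = sqrt(125)^(1/3) ≈ 2.236068
Root arguments: θ_k = (arg(w) + 360°k)/3 for k = 0, 1, ..., 2
Compute each root as (root modulus)(cos θ_k + i sin θ_k) using full-precision intermediates, then round to 4 decimal places.
Roots: 2.0855 + 0.8066i, -1.7413 + 1.4028i, -0.3442 - 2.2094i


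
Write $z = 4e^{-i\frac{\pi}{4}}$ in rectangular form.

a = r cos θ = 4 * sqrt(2)/2 = 2*sqrt(2)
b = r sin θ = 4 * -sqrt(2)/2 = -2*sqrt(2)
z = 2*sqrt(2) - 2*sqrt(2)i


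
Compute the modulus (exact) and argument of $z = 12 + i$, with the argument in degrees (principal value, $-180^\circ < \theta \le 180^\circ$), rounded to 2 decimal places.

|z| = sqrt(12^2 + 1^2) = sqrt(145)
arg(z) = arctan(b/a) = arctan(1/12) (quadrant-adjusted) = 4.76°


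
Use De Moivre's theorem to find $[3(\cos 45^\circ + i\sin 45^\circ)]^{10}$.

By De Moivre: z^n = r^n(cos(nθ) + i sin(nθ))
= 3^10(cos(10*45°) + i sin(10*45°))
= 59049(cos 90° + i sin 90°)
= 59049i


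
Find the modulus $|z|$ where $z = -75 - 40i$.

|z| = sqrt(a^2 + b^2) = sqrt((-75)^2 + (-40)^2) = sqrt(7225) = 85


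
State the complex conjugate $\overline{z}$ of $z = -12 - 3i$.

If z = a + bi, then conjugate(z) = a - bi
conjugate(-12 - 3i) = -12 + 3i


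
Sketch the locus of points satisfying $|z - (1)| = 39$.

|z - z0| = r describes a circle centered at z0 with radius r
Here z0 = 1 and r = 39
Locus: Circle centered at (1, 0) with radius 39


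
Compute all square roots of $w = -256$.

|w| = 256, arg(w) = 180°
Root modulus = 256^(1/2) = 16
Root arguments: θ_k = (180° + 360°k)/2 for k = 0, 1, ..., 1
Roots: 16i, -16i


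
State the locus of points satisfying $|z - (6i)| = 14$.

|z - z0| = r describes a circle centered at z0 with radius r
Here z0 = 6i and r = 14
Locus: Circle centered at (0, 6) with radius 14


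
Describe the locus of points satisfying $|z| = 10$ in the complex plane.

|z| = 10 means sqrt(x^2 + y^2) = 10
This is a circle of radius 10 centered at the origin


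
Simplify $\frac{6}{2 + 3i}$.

Multiply numerator and denominator by conjugate (2 - 3i):
= (6)(2 - 3i) / (2^2 + 3^2)
= (12 - 18i) / 13
= 12/13 - (18/13)i


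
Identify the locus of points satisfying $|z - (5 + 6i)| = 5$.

|z - z0| = r describes a circle centered at z0 with radius r
Here z0 = 5 + 6i and r = 5
Locus: Circle centered at (5, 6) with radius 5


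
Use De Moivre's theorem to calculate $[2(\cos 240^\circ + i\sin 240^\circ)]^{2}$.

By De Moivre: z^n = r^n(cos(nθ) + i sin(nθ))
= 2^2(cos(2*240°) + i sin(2*240°))
= 4(cos 120° + i sin 120°)
= -2 + 2*sqrt(3)i


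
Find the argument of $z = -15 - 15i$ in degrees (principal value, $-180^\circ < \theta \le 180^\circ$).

θ = arctan(b/a) = arctan(-15/-15) (quadrant-adjusted) = -135°


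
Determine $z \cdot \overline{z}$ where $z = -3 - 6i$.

z * conjugate(z) = |z|^2 = a^2 + b^2
= (-3)^2 + (-6)^2 = 45


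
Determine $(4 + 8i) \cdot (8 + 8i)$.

(a1*a2 - b1*b2) + (a1*b2 + b1*a2)i
= (32 - 64) + (32 + 64)i
= -32 + 96i


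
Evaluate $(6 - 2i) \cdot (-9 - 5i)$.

(a1*a2 - b1*b2) + (a1*b2 + b1*a2)i
= (-54 - 10) + (-30 + 18)i
= -64 - 12i


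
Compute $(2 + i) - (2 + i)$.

(2 - 2) + (1 - 1)i = 0


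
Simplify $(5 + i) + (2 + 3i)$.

(5 + 2) + (1 + 3)i = 7 + 4i


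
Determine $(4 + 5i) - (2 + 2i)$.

(4 - 2) + (5 - 2)i = 2 + 3i


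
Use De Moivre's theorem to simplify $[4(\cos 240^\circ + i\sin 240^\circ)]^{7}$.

By De Moivre: z^n = r^n(cos(nθ) + i sin(nθ))
= 4^7(cos(7*240°) + i sin(7*240°))
= 16384(cos 240° + i sin 240°)
= -8192 - 8192*sqrt(3)i


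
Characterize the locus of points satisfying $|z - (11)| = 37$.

|z - z0| = r describes a circle centered at z0 with radius r
Here z0 = 11 and r = 37
Locus: Circle centered at (11, 0) with radius 37


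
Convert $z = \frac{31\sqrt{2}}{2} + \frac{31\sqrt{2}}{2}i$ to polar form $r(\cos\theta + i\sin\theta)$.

r = |z| = sqrt(a^2 + b^2) = sqrt((31*sqrt(2)/2)^2 + (31*sqrt(2)/2)^2) = sqrt(961/2 + 961/2) = sqrt(961) = 31
θ = arctan(b/a) = arctan(21.9203/21.9203) (quadrant-adjusted) = 45°
z = 31(cos 45° + i sin 45°)


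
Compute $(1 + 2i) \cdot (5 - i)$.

(a1*a2 - b1*b2) + (a1*b2 + b1*a2)i
= (5 - (-2)) + (-1 + 10)i
= 7 + 9i


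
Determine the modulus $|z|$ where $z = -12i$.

|z| = sqrt(a^2 + b^2) = sqrt(0^2 + (-12)^2) = sqrt(144) = 12


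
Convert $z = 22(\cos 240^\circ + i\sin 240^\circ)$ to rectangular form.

a = r cos θ = 22 * -1/2 = -11
b = r sin θ = 22 * -sqrt(3)/2 = -11*sqrt(3)
z = -11 - 11*sqrt(3)i


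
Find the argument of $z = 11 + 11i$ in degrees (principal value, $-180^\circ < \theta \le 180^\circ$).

θ = arctan(b/a) = arctan(11/11) (quadrant-adjusted) = 45°


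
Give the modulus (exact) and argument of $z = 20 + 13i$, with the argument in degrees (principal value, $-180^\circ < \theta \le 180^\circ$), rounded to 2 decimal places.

|z| = sqrt(20^2 + 13^2) = sqrt(569)
arg(z) = arctan(b/a) = arctan(13/20) (quadrant-adjusted) = 33.02°


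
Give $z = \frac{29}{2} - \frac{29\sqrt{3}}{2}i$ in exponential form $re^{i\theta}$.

r = |z| = sqrt((29/2)^2 + (-29*sqrt(3)/2)^2) = sqrt(841/4 + 2523/4) = sqrt(841) = 29
θ = arctan(b/a) = arctan(-25.1147/14.5) (quadrant-adjusted) = -60° = -π/3
z = 29e^(-i*π/3)


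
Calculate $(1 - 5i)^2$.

(a + bi)^2 = a^2 - b^2 + 2abi
= 1^2 - (-5)^2 + 2*1*(-5)i
= -24 - 10i


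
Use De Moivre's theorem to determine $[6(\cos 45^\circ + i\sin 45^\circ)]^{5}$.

By De Moivre: z^n = r^n(cos(nθ) + i sin(nθ))
= 6^5(cos(5*45°) + i sin(5*45°))
= 7776(cos 225° + i sin 225°)
= -3888*sqrt(2) - 3888*sqrt(2)i


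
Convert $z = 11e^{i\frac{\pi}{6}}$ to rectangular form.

a = r cos θ = 11 * sqrt(3)/2 = 11*sqrt(3)/2
b = r sin θ = 11 * 1/2 = 11/2
z = 11*sqrt(3)/2 + (11/2)i


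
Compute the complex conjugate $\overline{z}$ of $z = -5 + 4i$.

If z = a + bi, then conjugate(z) = a - bi
conjugate(-5 + 4i) = -5 - 4i


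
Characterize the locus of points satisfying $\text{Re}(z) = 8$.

Re(z) = x where z = x + yi; the equation x = 8 is satisfied by all points with that x-coordinate
Locus: Vertical line x = 8


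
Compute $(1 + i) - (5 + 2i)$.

(1 - 5) + (1 - 2)i = -4 - i


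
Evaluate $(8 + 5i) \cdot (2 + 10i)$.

(a1*a2 - b1*b2) + (a1*b2 + b1*a2)i
= (16 - 50) + (80 + 10)i
= -34 + 90i


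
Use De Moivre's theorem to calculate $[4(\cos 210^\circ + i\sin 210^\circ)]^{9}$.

By De Moivre: z^n = r^n(cos(nθ) + i sin(nθ))
= 4^9(cos(9*210°) + i sin(9*210°))
= 262144(cos 90° + i sin 90°)
= 262144i


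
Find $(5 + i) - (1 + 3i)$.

(5 - 1) + (1 - 3)i = 4 - 2i


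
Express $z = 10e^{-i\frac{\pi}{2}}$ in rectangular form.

a = r cos θ = 10 * 0 = 0
b = r sin θ = 10 * -1 = -10
z = -10i


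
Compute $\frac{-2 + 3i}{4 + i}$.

Multiply numerator and denominator by conjugate (4 - i):
= (-2 + 3i)(4 - i) / (4^2 + 1^2)
= (-5 + 14i) / 17
= -5/17 + (14/17)i


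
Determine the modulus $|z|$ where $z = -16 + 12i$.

|z| = sqrt(a^2 + b^2) = sqrt((-16)^2 + 12^2) = sqrt(400) = 20


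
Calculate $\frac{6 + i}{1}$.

Divisor is real, so divide each part by 1:
= 6 + i


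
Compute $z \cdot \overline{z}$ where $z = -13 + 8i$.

z * conjugate(z) = |z|^2 = a^2 + b^2
= (-13)^2 + 8^2 = 233


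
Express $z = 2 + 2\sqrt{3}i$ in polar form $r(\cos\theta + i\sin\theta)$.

r = |z| = sqrt(a^2 + b^2) = sqrt((2)^2 + (2*sqrt(3))^2) = sqrt(4 + 12) = sqrt(16) = 4
θ = arctan(b/a) = arctan(3.4641/2) (quadrant-adjusted) = 60°
z = 4(cos 60° + i sin 60°)


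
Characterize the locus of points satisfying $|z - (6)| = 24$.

|z - z0| = r describes a circle centered at z0 with radius r
Here z0 = 6 and r = 24
Locus: Circle centered at (6, 0) with radius 24


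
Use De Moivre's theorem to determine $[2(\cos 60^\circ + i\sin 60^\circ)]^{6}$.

By De Moivre: z^n = r^n(cos(nθ) + i sin(nθ))
= 2^6(cos(6*60°) + i sin(6*60°))
= 64(cos 0° + i sin 0°)
= 64


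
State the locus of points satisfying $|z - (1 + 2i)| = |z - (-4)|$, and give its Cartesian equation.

|z - z1| = |z - z2| means z is equidistant from z1 and z2,
i.e. the perpendicular bisector of the segment from (1, 2) to (-4, 0) (midpoint (-3/2, 1)).
With z = x + yi, square both sides:
(x - 1)^2 + (y - 2)^2 = (x - (-4))^2 + (y - 0)^2
The x^2 and y^2 terms cancel: -10x + (-4)y = 16 - 5 = 11
Simplify: 10x + 4y = -11
Locus: Perpendicular bisector of the segment from (1, 2) to (-4, 0): the line 10x + 4y = -11


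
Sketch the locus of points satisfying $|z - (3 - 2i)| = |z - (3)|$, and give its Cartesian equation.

|z - z1| = |z - z2| means z is equidistant from z1 and z2,
i.e. the perpendicular bisector of the segment from (3, -2) to (3, 0) (midpoint (3, -1)).
With z = x + yi, square both sides:
(x - 3)^2 + (y - (-2))^2 = (x - 3)^2 + (y - 0)^2
The x^2 and y^2 terms cancel: 0x + 4y = 9 - 13 = -4
Simplify: y = -1
Locus: Perpendicular bisector of the segment from (3, -2) to (3, 0): the line y = -1


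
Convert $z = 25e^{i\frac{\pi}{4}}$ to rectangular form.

a = r cos θ = 25 * sqrt(2)/2 = 25*sqrt(2)/2
b = r sin θ = 25 * sqrt(2)/2 = 25*sqrt(2)/2
z = 25*sqrt(2)/2 + (25*sqrt(2)/2)i


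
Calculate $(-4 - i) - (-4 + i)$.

(-4 - (-4)) + (-1 - 1)i = -2i


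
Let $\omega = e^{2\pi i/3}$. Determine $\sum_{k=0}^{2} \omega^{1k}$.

Let ζ = ω^1 = e^(2πi·1/3). Since 3 ∤ 1, ζ ≠ 1.
Sum = Σ_{k=0}^{2} ζ^k = (ζ^3 - 1)/(ζ - 1) = (ω^{1·3} - 1)/(ζ - 1) = (1 - 1)/(ζ - 1) = 0


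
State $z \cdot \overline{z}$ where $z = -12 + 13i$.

z * conjugate(z) = |z|^2 = a^2 + b^2
= (-12)^2 + 13^2 = 313


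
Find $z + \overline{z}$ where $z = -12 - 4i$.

z + conjugate(z) = (a + bi) + (a - bi) = 2a
= 2 * (-12) = -24


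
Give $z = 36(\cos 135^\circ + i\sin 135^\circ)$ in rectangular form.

a = r cos θ = 36 * -sqrt(2)/2 = -18*sqrt(2)
b = r sin θ = 36 * sqrt(2)/2 = 18*sqrt(2)
z = -18*sqrt(2) + 18*sqrt(2)i


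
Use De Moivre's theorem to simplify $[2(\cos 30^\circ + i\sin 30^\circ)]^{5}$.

By De Moivre: z^n = r^n(cos(nθ) + i sin(nθ))
= 2^5(cos(5*30°) + i sin(5*30°))
= 32(cos 150° + i sin 150°)
= -16*sqrt(3) + 16i


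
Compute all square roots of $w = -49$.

|w| = 49, arg(w) = 180°
Root modulus = 49^(1/2) = 7
Root arguments: θ_k = (180° + 360°k)/2 for k = 0, 1, ..., 1
Roots: 7i, -7i


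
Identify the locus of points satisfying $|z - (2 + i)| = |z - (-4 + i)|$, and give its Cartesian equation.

|z - z1| = |z - z2| means z is equidistant from z1 and z2,
i.e. the perpendicular bisector of the segment from (2, 1) to (-4, 1) (midpoint (-1, 1)).
With z = x + yi, square both sides:
(x - 2)^2 + (y - 1)^2 = (x - (-4))^2 + (y - 1)^2
The x^2 and y^2 terms cancel: -12x + 0y = 17 - 5 = 12
Simplify: x = -1
Locus: Perpendicular bisector of the segment from (2, 1) to (-4, 1): the line x = -1


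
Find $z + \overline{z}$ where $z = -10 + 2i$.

z + conjugate(z) = (a + bi) + (a - bi) = 2a
= 2 * (-10) = -20


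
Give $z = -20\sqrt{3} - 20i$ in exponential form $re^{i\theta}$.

r = |z| = sqrt((-20*sqrt(3))^2 + (-20)^2) = sqrt(1200 + 400) = sqrt(1600) = 40
θ = arctan(b/a) = arctan(-20/-34.641) (quadrant-adjusted) = 210° = 7π/6
z = 40e^(i*7π/6)


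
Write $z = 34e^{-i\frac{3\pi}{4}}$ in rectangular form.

a = r cos θ = 34 * -sqrt(2)/2 = -17*sqrt(2)
b = r sin θ = 34 * -sqrt(2)/2 = -17*sqrt(2)
z = -17*sqrt(2) - 17*sqrt(2)i


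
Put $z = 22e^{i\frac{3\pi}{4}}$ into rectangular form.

a = r cos θ = 22 * -sqrt(2)/2 = -11*sqrt(2)
b = r sin θ = 22 * sqrt(2)/2 = 11*sqrt(2)
z = -11*sqrt(2) + 11*sqrt(2)i


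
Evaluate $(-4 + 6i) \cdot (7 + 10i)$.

(a1*a2 - b1*b2) + (a1*b2 + b1*a2)i
= (-28 - 60) + (-40 + 42)i
= -88 + 2i


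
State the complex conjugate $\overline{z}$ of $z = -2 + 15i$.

If z = a + bi, then conjugate(z) = a - bi
conjugate(-2 + 15i) = -2 - 15i


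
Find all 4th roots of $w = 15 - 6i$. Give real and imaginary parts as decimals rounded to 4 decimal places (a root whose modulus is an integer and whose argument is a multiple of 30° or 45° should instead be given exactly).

|w| = sqrt(261) ≈ 16.155494, arg(w) ≈ 338.198591°
Root modulus = sqrt(261)^(1/4) ≈ 2.004842
Root arguments: θ_k = (arg(w) + 360°k)/4 for k = 0, 1, ..., 3
Compute each root as (root modulus)(cos θ_k + i sin θ_k) using full-precision intermediates, then round to 4 decimal places.
Roots: 0.1904 + 1.9958i, -1.9958 + 0.1904i, -0.1904 - 1.9958i, 1.9958 - 0.1904i


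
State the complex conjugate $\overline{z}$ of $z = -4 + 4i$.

If z = a + bi, then conjugate(z) = a - bi
conjugate(-4 + 4i) = -4 - 4i


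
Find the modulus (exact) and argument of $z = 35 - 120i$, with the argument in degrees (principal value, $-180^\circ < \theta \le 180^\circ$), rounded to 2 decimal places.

|z| = sqrt(35^2 + (-120)^2) = 125
arg(z) = arctan(b/a) = arctan(-120/35) (quadrant-adjusted) = -73.74°


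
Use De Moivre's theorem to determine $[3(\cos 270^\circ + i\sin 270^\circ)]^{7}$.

By De Moivre: z^n = r^n(cos(nθ) + i sin(nθ))
= 3^7(cos(7*270°) + i sin(7*270°))
= 2187(cos 90° + i sin 90°)
= 2187i


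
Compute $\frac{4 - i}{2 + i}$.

Multiply numerator and denominator by conjugate (2 - i):
= (4 - i)(2 - i) / (2^2 + 1^2)
= (7 - 6i) / 5
= 7/5 - (6/5)i


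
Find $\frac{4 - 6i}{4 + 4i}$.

Multiply numerator and denominator by conjugate (4 - 4i):
= (4 - 6i)(4 - 4i) / (4^2 + 4^2)
= (-8 - 40i) / 32
Divide through by 8: (-1 - 5i) / 4
= -1/4 - (5/4)i


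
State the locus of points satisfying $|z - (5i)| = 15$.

|z - z0| = r describes a circle centered at z0 with radius r
Here z0 = 5i and r = 15
Locus: Circle centered at (0, 5) with radius 15


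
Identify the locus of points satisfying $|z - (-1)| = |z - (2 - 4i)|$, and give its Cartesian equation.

|z - z1| = |z - z2| means z is equidistant from z1 and z2,
i.e. the perpendicular bisector of the segment from (-1, 0) to (2, -4) (midpoint (1/2, -2)).
With z = x + yi, square both sides:
(x - (-1))^2 + (y - 0)^2 = (x - 2)^2 + (y - (-4))^2
The x^2 and y^2 terms cancel: 6x + (-8)y = 20 - 1 = 19
Simplify: 6x - 8y = 19
Locus: Perpendicular bisector of the segment from (-1, 0) to (2, -4): the line 6x - 8y = 19


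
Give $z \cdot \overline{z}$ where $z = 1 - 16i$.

z * conjugate(z) = |z|^2 = a^2 + b^2
= 1^2 + (-16)^2 = 257


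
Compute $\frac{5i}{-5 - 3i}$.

Multiply numerator and denominator by conjugate (-5 + 3i):
= (5i)(-5 + 3i) / ((-5)^2 + (-3)^2)
= (-15 - 25i) / 34
= -15/34 - (25/34)i


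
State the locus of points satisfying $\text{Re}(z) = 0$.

Re(z) = x where z = x + yi; the equation x = 0 is satisfied by all points with that x-coordinate
Locus: Vertical line x = 0


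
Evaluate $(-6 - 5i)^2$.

(a + bi)^2 = a^2 - b^2 + 2abi
= (-6)^2 - (-5)^2 + 2*(-6)*(-5)i
= 11 + 60i


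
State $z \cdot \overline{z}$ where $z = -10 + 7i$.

z * conjugate(z) = |z|^2 = a^2 + b^2
= (-10)^2 + 7^2 = 149


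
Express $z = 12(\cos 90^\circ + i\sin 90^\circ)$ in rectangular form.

a = r cos θ = 12 * 0 = 0
b = r sin θ = 12 * 1 = 12
z = 12i


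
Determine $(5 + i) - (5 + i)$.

(5 - 5) + (1 - 1)i = 0


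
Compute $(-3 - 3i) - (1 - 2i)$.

(-3 - 1) + (-3 - (-2))i = -4 - i


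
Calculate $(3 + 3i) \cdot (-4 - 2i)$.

(a1*a2 - b1*b2) + (a1*b2 + b1*a2)i
= (-12 - (-6)) + (-6 + (-12))i
= -6 - 18i


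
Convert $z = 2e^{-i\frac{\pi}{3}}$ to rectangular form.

a = r cos θ = 2 * 1/2 = 1
b = r sin θ = 2 * -sqrt(3)/2 = -sqrt(3)
z = 1 - sqrt(3)i


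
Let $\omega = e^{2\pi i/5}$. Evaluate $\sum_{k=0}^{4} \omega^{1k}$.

Let ζ = ω^1 = e^(2πi·1/5). Since 5 ∤ 1, ζ ≠ 1.
Sum = Σ_{k=0}^{4} ζ^k = (ζ^5 - 1)/(ζ - 1) = (ω^{1·5} - 1)/(ζ - 1) = (1 - 1)/(ζ - 1) = 0


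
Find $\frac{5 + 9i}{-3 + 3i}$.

Multiply numerator and denominator by conjugate (-3 - 3i):
= (5 + 9i)(-3 - 3i) / ((-3)^2 + 3^2)
= (12 - 42i) / 18
Divide through by 6: (2 - 7i) / 3
= 2/3 - (7/3)i


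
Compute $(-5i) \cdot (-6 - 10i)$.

(a1*a2 - b1*b2) + (a1*b2 + b1*a2)i
= (0 - 50) + (0 + 30)i
= -50 + 30i


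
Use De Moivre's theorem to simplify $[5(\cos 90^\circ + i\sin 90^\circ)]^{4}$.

By De Moivre: z^n = r^n(cos(nθ) + i sin(nθ))
= 5^4(cos(4*90°) + i sin(4*90°))
= 625(cos 0° + i sin 0°)
= 625


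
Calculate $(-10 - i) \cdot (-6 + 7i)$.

(a1*a2 - b1*b2) + (a1*b2 + b1*a2)i
= (60 - (-7)) + (-70 + 6)i
= 67 - 64i


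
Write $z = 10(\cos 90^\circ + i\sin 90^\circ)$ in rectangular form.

a = r cos θ = 10 * 0 = 0
b = r sin θ = 10 * 1 = 10
z = 10i


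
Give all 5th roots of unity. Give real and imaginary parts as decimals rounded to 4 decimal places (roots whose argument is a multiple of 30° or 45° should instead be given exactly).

ω_k = e^(2πik/5) = cos(2πk/5) + i sin(2πk/5) for k = 0, 1, ..., 4
Roots: 1, 0.3090 + 0.9511i, -0.8090 + 0.5878i, -0.8090 - 0.5878i, 0.3090 - 0.9511i


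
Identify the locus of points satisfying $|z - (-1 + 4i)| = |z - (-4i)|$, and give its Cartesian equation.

|z - z1| = |z - z2| means z is equidistant from z1 and z2,
i.e. the perpendicular bisector of the segment from (-1, 4) to (0, -4) (midpoint (-1/2, 0)).
With z = x + yi, square both sides:
(x - (-1))^2 + (y - 4)^2 = (x - 0)^2 + (y - (-4))^2
The x^2 and y^2 terms cancel: 2x + (-16)y = 16 - 17 = -1
Simplify: 2x - 16y = -1
Locus: Perpendicular bisector of the segment from (-1, 4) to (0, -4): the line 2x - 16y = -1


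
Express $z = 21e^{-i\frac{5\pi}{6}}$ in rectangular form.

a = r cos θ = 21 * -sqrt(3)/2 = -21*sqrt(3)/2
b = r sin θ = 21 * -1/2 = -21/2
z = -21*sqrt(3)/2 - (21/2)i


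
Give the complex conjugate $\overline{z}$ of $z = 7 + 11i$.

If z = a + bi, then conjugate(z) = a - bi
conjugate(7 + 11i) = 7 - 11i


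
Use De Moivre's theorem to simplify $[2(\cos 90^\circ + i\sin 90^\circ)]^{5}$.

By De Moivre: z^n = r^n(cos(nθ) + i sin(nθ))
= 2^5(cos(5*90°) + i sin(5*90°))
= 32(cos 90° + i sin 90°)
= 32i


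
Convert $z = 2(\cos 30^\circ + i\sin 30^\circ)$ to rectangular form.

a = r cos θ = 2 * sqrt(3)/2 = sqrt(3)
b = r sin θ = 2 * 1/2 = 1
z = sqrt(3) + i


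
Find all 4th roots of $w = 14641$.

|w| = 14641, arg(w) = 0°
Root modulus = 14641^(1/4) = 11
Root arguments: θ_k = (0° + 360°k)/4 for k = 0, 1, ..., 3
Roots: 11, 11i, -11, -11i


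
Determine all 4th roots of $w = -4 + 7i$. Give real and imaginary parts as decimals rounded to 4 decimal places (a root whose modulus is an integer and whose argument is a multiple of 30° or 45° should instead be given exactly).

|w| = sqrt(65) ≈ 8.062258, arg(w) ≈ 119.744881°
Root modulus = sqrt(65)^(1/4) ≈ 1.685055
Root arguments: θ_k = (arg(w) + 360°k)/4 for k = 0, 1, ..., 3
Compute each root as (root modulus)(cos θ_k + i sin θ_k) using full-precision intermediates, then round to 4 decimal places.
Roots: 1.4602 + 0.8409i, -0.8409 + 1.4602i, -1.4602 - 0.8409i, 0.8409 - 1.4602i


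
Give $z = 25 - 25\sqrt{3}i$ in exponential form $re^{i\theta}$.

r = |z| = sqrt((25)^2 + (-25*sqrt(3))^2) = sqrt(625 + 1875) = sqrt(2500) = 50
θ = arctan(b/a) = arctan(-43.3013/25) (quadrant-adjusted) = -60° = -π/3
z = 50e^(-i*π/3)


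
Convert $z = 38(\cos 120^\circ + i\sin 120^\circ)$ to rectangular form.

a = r cos θ = 38 * -1/2 = -19
b = r sin θ = 38 * sqrt(3)/2 = 19*sqrt(3)
z = -19 + 19*sqrt(3)i


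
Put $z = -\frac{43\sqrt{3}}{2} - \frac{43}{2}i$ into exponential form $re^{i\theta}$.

r = |z| = sqrt((-43*sqrt(3)/2)^2 + (-43/2)^2) = sqrt(5547/4 + 1849/4) = sqrt(1849) = 43
θ = arctan(b/a) = arctan(-21.5/-37.2391) (quadrant-adjusted) = 210° = 7π/6
z = 43e^(i*7π/6)


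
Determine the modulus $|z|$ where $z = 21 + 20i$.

|z| = sqrt(a^2 + b^2) = sqrt(21^2 + 20^2) = sqrt(841) = 29


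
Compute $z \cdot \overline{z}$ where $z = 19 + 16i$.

z * conjugate(z) = |z|^2 = a^2 + b^2
= 19^2 + 16^2 = 617
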